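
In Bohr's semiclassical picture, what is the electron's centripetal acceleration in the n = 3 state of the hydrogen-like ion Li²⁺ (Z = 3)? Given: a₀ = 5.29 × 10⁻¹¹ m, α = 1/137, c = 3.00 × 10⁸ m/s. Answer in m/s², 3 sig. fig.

3.02 × 10²² m/s²

r = n²a₀/Z = 1.59 × 10⁻¹⁰ m, v = Zαc/n = 2.19 × 10⁶ m/s
a = v²/r = (2.19 × 10⁶)² / 1.59 × 10⁻¹⁰ = 3.02 × 10²² m/s²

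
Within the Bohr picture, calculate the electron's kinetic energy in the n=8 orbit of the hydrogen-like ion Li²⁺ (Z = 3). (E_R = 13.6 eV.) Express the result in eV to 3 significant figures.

1.91 eV

For a Coulomb orbit the virial theorem gives K = −E_n.
E_n = −E_R·Z²/n², so K = E_R·Z²/n² = 13.6 × 3²/8² = 1.91 eV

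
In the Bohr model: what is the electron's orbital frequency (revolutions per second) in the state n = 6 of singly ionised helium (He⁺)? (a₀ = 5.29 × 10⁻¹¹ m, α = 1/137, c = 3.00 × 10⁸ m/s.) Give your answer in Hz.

r = n²a₀/Z = 9.52 × 10⁻¹⁰ m, v = Zαc/n = 7.30 × 10⁵ m/s
f = v/(2πr) = 1.22 × 10¹⁴ Hz

1.22 × 10¹⁴ Hz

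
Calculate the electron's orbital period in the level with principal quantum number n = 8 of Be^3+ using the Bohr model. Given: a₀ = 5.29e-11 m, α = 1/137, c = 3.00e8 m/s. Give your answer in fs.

r = n²a₀/Z = 8²·5.29e-11/4 = 8.46e-10 m
v = Zαc/n = 4·0.00730·3.00e8/8 = 1.09e6 m/s
T = 2πr/v = 4.86e-15 s = 4.86 fs

4.86 fs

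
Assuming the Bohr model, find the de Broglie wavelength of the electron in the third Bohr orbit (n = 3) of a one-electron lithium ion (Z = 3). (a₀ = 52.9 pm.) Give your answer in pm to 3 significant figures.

332 pm

The Bohr quantisation condition is nλ = 2πr_n.
r_n = n²a₀/Z = 159 pm
λ = 2πr_n/n = 2π·159/3 = 332 pm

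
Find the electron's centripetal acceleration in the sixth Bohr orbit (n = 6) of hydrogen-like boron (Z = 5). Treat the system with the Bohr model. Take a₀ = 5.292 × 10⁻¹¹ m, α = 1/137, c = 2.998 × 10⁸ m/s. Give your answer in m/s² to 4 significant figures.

r = n²a₀/Z = 3.810 × 10⁻¹⁰ m, v = Zαc/n = 1.824 × 10⁶ m/s
a = v²/r = (1.824 × 10⁶)² / 3.810 × 10⁻¹⁰ = 8.728 × 10²¹ m/s²

8.728 × 10²¹ m/s²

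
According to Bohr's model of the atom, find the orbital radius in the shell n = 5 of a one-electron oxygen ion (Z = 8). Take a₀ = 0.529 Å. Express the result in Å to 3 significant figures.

1.65 Å

r_n = n²a₀/Z = 5² × 0.529 / 8
    = 25 × 0.529 / 8 = 1.65 Å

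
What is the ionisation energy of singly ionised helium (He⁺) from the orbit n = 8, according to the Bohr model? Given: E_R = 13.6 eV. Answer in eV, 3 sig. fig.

0.850 eV

E_n = −E_R·Z²/n² = −13.6 × 2²/8² eV = -0.850 eV
Ionisation energy = −E_n = 0.850 eV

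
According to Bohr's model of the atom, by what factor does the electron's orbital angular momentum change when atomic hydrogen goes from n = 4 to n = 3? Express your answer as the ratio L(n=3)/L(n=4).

L = nℏ depends only on n, so L ∝ n.
L(n=3)/L(n=4) = (3/4)^1 = 3/4

3/4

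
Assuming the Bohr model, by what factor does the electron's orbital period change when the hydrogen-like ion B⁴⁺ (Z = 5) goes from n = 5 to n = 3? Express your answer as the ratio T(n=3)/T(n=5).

27/125

T ∝ Z^-2 · n^3; with Z fixed, T ∝ n^3.
T(n=3)/T(n=5) = (3/5)^3 = 27/125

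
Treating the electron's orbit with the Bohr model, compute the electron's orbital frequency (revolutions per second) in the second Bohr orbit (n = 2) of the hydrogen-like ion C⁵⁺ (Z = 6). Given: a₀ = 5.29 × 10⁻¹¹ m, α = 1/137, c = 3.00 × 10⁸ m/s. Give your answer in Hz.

2.96 × 10¹⁶ Hz

r = n²a₀/Z = 3.53 × 10⁻¹¹ m, v = Zαc/n = 6.57 × 10⁶ m/s
f = v/(2πr) = 2.96 × 10¹⁶ Hz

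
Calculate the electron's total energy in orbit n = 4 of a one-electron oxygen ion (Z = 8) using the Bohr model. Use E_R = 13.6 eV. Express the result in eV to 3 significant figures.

-54.4 eV

E_n = −E_R·Z²/n² = −13.6 × 8²/4² = -54.4 eV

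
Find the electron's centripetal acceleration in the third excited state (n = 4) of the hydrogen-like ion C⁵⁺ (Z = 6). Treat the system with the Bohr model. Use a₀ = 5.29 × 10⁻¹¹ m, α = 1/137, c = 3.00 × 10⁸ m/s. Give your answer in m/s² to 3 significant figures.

7.65 × 10²² m/s²

r = n²a₀/Z = 1.41 × 10⁻¹⁰ m, v = Zαc/n = 3.28 × 10⁶ m/s
a = v²/r = (3.28 × 10⁶)² / 1.41 × 10⁻¹⁰ = 7.65 × 10²² m/s²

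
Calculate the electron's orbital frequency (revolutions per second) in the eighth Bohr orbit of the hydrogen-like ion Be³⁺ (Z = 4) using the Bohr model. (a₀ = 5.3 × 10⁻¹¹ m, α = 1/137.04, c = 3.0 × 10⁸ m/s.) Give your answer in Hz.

r = n²a₀/Z = 8.5 × 10⁻¹⁰ m, v = Zαc/n = 1.1 × 10⁶ m/s
f = v/(2πr) = 2.1 × 10¹⁴ Hz

2.1 × 10¹⁴ Hz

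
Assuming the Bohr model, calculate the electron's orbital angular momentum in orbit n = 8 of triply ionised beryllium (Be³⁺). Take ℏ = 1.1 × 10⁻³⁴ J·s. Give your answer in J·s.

8.8 × 10⁻³⁴ J·s

L_n = nℏ = 8 × 1.1 × 10⁻³⁴ = 8.8 × 10⁻³⁴ J·s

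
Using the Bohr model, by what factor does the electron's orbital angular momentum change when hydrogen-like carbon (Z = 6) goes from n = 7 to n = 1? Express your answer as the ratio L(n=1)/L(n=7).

1/7

L = nℏ depends only on n, so L ∝ n.
L(n=1)/L(n=7) = (1/7)^1 = 1/7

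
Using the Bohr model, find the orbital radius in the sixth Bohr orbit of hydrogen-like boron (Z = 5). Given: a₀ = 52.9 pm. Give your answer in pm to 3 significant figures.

381 pm

r_n = n²a₀/Z = 6² × 52.9 / 5
    = 36 × 52.9 / 5 = 381 pm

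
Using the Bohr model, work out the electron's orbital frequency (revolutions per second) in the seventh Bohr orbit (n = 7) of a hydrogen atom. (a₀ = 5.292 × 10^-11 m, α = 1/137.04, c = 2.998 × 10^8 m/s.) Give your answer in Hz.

1.918 × 10^13 Hz

r = n²a₀/Z = 2.593 × 10^-9 m, v = Zαc/n = 3.125 × 10^5 m/s
f = v/(2πr) = 1.918 × 10^13 Hz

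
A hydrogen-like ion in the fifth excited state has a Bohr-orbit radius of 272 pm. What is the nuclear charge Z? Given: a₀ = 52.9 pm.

7

r_n = n²a₀/Z ⇒ Z = n²a₀/r = 6² × 52.9 / 272 ≈ 7.00
Z = 7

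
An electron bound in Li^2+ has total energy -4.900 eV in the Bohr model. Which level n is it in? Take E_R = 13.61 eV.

5

E_n = −E_R Z²/n² ⇒ n² = E_R Z²/(−E_n) = 13.61 × 3² / 4.900 ≈ 25.00
n = 5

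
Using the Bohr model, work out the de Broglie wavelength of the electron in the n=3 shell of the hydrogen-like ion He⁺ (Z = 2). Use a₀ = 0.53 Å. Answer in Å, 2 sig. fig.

5.0 Å

The Bohr quantisation condition is nλ = 2πr_n.
r_n = n²a₀/Z = 2.4 Å
λ = 2πr_n/n = 2π·2.4/3 = 5.0 Å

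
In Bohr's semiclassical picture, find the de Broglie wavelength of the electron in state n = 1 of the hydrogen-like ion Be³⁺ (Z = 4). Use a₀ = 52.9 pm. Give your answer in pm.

The Bohr quantisation condition is nλ = 2πr_n.
r_n = n²a₀/Z = 13.2 pm
λ = 2πr_n/n = 2π·13.2/1 = 83.1 pm

83.1 pm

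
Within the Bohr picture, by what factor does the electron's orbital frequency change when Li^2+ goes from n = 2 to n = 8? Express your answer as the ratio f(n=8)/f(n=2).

1/64

f ∝ Z^2 · n^-3; with Z fixed, f ∝ n^-3.
f(n=8)/f(n=2) = (8/2)^-3 = 1/64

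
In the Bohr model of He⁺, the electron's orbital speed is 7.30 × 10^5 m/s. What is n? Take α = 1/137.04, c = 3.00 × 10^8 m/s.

6

v_n = Zαc/n ⇒ n = Zαc/v = 2 × 0.00730 × 3.00 × 10^8 / 7.30 × 10^5 ≈ 6.00
n = 6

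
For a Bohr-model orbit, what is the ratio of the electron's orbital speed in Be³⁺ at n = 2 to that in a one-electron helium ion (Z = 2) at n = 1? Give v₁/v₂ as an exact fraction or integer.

v ∝ Z^1 · n^-1
v₁/v₂ = (4/2)^1 · (2/1)^-1 = 1

1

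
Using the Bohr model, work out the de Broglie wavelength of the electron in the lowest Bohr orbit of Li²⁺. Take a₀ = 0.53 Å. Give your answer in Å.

The Bohr quantisation condition is nλ = 2πr_n.
r_n = n²a₀/Z = 0.18 Å
λ = 2πr_n/n = 2π·0.18/1 = 1.1 Å

1.1 Å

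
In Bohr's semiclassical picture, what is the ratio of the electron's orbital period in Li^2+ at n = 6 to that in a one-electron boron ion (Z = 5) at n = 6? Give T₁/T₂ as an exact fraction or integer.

25/9

T ∝ Z^-2 · n^3
T₁/T₂ = (3/5)^-2 · (6/6)^3 = 25/9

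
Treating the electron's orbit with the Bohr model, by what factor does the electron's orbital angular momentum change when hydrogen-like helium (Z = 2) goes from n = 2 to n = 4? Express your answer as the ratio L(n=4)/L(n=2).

2

L = nℏ depends only on n, so L ∝ n.
L(n=4)/L(n=2) = (4/2)^1 = 2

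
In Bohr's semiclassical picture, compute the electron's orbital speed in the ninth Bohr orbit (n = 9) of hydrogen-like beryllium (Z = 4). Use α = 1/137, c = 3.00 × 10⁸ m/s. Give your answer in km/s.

973 km/s

v_n = Zαc/n = 4 × 0.00730 × 3.00 × 10⁸ / 9
    = 973 km/s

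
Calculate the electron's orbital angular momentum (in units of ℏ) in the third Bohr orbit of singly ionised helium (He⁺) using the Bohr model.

L_n = nℏ, so L/ℏ = n = 3.

3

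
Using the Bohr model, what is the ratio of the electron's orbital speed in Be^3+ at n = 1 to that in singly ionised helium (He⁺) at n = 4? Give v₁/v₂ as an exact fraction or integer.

8

v ∝ Z^1 · n^-1
v₁/v₂ = (4/2)^1 · (1/4)^-1 = 8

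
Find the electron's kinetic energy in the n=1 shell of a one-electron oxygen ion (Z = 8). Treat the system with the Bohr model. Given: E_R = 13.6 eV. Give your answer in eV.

For a Coulomb orbit the virial theorem gives K = −E_n.
E_n = −E_R·Z²/n², so K = E_R·Z²/n² = 13.6 × 8²/1² = 870 eV

870 eV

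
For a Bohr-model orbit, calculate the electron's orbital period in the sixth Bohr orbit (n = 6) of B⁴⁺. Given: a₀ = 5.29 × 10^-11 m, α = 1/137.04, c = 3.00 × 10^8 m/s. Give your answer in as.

r = n²a₀/Z = 6²·5.29 × 10^-11/5 = 3.81 × 10^-10 m
v = Zαc/n = 5·0.00730·3.00 × 10^8/6 = 1.82 × 10^6 m/s
T = 2πr/v = 1.31 × 10^-15 s = 1310 as

1310 as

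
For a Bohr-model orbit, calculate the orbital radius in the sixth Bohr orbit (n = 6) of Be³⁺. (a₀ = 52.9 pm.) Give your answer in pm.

476 pm

r_n = n²a₀/Z = 6² × 52.9 / 4
    = 36 × 52.9 / 4 = 476 pm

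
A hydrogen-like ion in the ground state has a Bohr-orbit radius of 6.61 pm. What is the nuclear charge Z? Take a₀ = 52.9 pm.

8

r_n = n²a₀/Z ⇒ Z = n²a₀/r = 1² × 52.9 / 6.61 ≈ 8.00
Z = 8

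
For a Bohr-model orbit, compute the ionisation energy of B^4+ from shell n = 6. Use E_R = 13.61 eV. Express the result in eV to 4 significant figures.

E_n = −E_R·Z²/n² = −13.61 × 5²/6² eV = -9.451 eV
Ionisation energy = −E_n = 9.451 eV

9.451 eV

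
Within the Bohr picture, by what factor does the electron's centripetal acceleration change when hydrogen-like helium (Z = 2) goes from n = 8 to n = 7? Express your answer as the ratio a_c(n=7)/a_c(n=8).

a_c ∝ Z^3 · n^-4; with Z fixed, a_c ∝ n^-4.
a_c(n=7)/a_c(n=8) = (7/8)^-4 = 4096/2401

4096/2401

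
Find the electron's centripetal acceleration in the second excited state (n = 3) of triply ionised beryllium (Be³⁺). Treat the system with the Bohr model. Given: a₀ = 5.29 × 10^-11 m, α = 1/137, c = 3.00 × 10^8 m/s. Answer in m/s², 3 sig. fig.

r = n²a₀/Z = 1.19 × 10^-10 m, v = Zαc/n = 2.92 × 10^6 m/s
a = v²/r = (2.92 × 10^6)² / 1.19 × 10^-10 = 7.16 × 10^22 m/s²

7.16 × 10^22 m/s²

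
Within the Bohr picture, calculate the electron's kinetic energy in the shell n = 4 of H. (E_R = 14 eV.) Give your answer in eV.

For a Coulomb orbit the virial theorem gives K = −E_n.
E_n = −E_R·Z²/n², so K = E_R·Z²/n² = 14 × 1²/4² = 0.88 eV

0.88 eV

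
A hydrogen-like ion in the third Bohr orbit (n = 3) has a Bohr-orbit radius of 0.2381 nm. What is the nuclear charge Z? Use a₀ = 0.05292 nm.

2

r_n = n²a₀/Z ⇒ Z = n²a₀/r = 3² × 0.05292 / 0.2381 ≈ 2.00
Z = 2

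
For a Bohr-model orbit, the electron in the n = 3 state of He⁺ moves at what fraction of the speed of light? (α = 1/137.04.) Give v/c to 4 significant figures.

0.004865

v_n = Zαc/n, so v/c = Zα/n = 2 × 0.007297 / 3 = 0.004865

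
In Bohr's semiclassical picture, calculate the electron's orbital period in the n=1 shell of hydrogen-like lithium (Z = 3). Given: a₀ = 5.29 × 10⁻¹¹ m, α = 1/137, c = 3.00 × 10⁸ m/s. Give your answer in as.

16.9 as

r = n²a₀/Z = 1²·5.29 × 10⁻¹¹/3 = 1.76 × 10⁻¹¹ m
v = Zαc/n = 3·0.00730·3.00 × 10⁸/1 = 6.57 × 10⁶ m/s
T = 2πr/v = 1.69 × 10⁻¹⁷ s = 16.9 as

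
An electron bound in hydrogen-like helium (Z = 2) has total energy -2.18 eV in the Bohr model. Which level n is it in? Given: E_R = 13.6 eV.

5

E_n = −E_R Z²/n² ⇒ n² = E_R Z²/(−E_n) = 13.6 × 2² / 2.18 ≈ 24.95
n = 5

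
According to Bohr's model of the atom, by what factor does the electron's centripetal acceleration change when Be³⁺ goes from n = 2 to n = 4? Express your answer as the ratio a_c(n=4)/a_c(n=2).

a_c ∝ Z^3 · n^-4; with Z fixed, a_c ∝ n^-4.
a_c(n=4)/a_c(n=2) = (4/2)^-4 = 1/16

1/16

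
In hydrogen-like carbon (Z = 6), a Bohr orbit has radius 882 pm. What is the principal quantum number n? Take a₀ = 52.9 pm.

10

r_n = n²a₀/Z ⇒ n² = rZ/a₀ = 882 × 6 / 52.9 ≈ 100.04
n = 10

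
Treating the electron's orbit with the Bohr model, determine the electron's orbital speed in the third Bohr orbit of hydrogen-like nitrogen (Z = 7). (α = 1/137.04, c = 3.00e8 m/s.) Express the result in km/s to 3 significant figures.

5110 km/s

v_n = Zαc/n = 7 × 0.00730 × 3.00e8 / 3
    = 5110 km/s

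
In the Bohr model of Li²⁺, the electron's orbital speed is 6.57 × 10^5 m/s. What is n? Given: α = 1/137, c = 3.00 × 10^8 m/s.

v_n = Zαc/n ⇒ n = Zαc/v = 3 × 0.00730 × 3.00 × 10^8 / 6.57 × 10^5 ≈ 10.00
n = 10

10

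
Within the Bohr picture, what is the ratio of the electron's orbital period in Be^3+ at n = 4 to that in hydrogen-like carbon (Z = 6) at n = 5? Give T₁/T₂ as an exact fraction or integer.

T ∝ Z^-2 · n^3
T₁/T₂ = (4/6)^-2 · (4/5)^3 = 144/125

144/125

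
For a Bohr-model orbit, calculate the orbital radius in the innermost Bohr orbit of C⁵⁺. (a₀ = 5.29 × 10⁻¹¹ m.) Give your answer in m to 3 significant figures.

r_n = n²a₀/Z = 1² × 5.29 × 10⁻¹¹ / 6
    = 1 × 5.29 × 10⁻¹¹ / 6 = 8.82 × 10⁻¹² m

8.82 × 10⁻¹² m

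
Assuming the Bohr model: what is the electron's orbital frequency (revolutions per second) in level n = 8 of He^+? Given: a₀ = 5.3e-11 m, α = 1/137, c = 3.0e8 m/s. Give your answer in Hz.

r = n²a₀/Z = 1.7e-9 m, v = Zαc/n = 5.5e5 m/s
f = v/(2πr) = 5.1e13 Hz

5.1e13 Hz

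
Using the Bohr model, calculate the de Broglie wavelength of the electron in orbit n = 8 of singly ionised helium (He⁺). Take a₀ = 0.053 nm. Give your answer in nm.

1.3 nm

The Bohr quantisation condition is nλ = 2πr_n.
r_n = n²a₀/Z = 1.7 nm
λ = 2πr_n/n = 2π·1.7/8 = 1.3 nm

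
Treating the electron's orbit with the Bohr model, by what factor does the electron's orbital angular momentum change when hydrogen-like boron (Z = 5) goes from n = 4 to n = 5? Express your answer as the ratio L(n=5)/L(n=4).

L = nℏ depends only on n, so L ∝ n.
L(n=5)/L(n=4) = (5/4)^1 = 5/4

5/4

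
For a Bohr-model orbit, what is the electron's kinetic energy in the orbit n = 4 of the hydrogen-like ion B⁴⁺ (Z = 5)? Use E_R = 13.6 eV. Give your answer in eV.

For a Coulomb orbit the virial theorem gives K = −E_n.
E_n = −E_R·Z²/n², so K = E_R·Z²/n² = 13.6 × 5²/4² = 21.2 eV

21.2 eV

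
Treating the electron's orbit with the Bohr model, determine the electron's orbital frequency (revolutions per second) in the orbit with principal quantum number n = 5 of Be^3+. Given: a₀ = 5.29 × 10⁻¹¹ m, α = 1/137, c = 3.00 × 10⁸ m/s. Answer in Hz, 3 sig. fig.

r = n²a₀/Z = 3.31 × 10⁻¹⁰ m, v = Zαc/n = 1.75 × 10⁶ m/s
f = v/(2πr) = 8.43 × 10¹⁴ Hz

8.43 × 10¹⁴ Hz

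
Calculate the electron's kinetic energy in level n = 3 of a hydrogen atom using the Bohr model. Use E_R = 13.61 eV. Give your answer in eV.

1.512 eV

For a Coulomb orbit the virial theorem gives K = −E_n.
E_n = −E_R·Z²/n², so K = E_R·Z²/n² = 13.61 × 1²/3² = 1.512 eV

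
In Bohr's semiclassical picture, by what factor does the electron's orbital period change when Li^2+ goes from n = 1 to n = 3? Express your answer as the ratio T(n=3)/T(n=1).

27

T ∝ Z^-2 · n^3; with Z fixed, T ∝ n^3.
T(n=3)/T(n=1) = (3/1)^3 = 27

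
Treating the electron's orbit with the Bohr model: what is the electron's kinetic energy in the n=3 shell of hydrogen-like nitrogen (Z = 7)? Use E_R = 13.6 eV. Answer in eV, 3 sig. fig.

For a Coulomb orbit the virial theorem gives K = −E_n.
E_n = −E_R·Z²/n², so K = E_R·Z²/n² = 13.6 × 7²/3² = 74.0 eV

74.0 eV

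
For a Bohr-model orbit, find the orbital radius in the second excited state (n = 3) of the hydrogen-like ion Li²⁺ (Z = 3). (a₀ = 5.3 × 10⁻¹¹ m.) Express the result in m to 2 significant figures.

1.6 × 10⁻¹⁰ m

r_n = n²a₀/Z = 3² × 5.3 × 10⁻¹¹ / 3
    = 9 × 5.3 × 10⁻¹¹ / 3 = 1.6 × 10⁻¹⁰ m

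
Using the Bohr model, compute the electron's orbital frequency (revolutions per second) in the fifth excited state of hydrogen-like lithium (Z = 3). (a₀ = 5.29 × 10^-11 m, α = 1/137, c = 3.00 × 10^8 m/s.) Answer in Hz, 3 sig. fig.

r = n²a₀/Z = 6.35 × 10^-10 m, v = Zαc/n = 1.09 × 10^6 m/s
f = v/(2πr) = 2.75 × 10^14 Hz

2.75 × 10^14 Hz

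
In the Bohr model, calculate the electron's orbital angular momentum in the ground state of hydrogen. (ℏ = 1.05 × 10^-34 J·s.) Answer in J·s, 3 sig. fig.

1.05 × 10^-34 J·s

L_n = nℏ = 1 × 1.05 × 10^-34 = 1.05 × 10^-34 J·s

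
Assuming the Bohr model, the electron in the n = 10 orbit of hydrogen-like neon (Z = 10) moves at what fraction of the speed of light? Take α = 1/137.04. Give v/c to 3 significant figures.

0.00730

v_n = Zαc/n, so v/c = Zα/n = 10 × 0.00730 / 10 = 0.00730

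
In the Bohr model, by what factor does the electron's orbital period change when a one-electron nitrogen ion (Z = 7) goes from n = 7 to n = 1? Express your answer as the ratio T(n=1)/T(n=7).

T ∝ Z^-2 · n^3; with Z fixed, T ∝ n^3.
T(n=1)/T(n=7) = (1/7)^3 = 1/343

1/343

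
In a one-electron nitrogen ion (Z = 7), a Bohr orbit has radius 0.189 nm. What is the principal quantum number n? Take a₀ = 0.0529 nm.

r_n = n²a₀/Z ⇒ n² = rZ/a₀ = 0.189 × 7 / 0.0529 ≈ 25.01
n = 5

5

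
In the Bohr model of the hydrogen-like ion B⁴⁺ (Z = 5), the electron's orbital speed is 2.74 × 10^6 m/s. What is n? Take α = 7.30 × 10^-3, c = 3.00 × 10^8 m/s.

4

v_n = Zαc/n ⇒ n = Zαc/v = 5 × 0.00730 × 3.00 × 10^8 / 2.74 × 10^6 ≈ 4.00
n = 4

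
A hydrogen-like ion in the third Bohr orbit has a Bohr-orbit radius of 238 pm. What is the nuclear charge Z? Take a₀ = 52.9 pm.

2

r_n = n²a₀/Z ⇒ Z = n²a₀/r = 3² × 52.9 / 238 ≈ 2.00
Z = 2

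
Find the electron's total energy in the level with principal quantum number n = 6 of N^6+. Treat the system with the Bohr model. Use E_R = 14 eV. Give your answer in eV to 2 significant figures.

-19 eV

E_n = −E_R·Z²/n² = −14 × 7²/6² = -19 eV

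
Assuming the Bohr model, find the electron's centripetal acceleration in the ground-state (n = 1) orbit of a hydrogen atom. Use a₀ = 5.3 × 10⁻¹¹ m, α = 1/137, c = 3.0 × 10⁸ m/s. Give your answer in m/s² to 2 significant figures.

r = n²a₀/Z = 5.3 × 10⁻¹¹ m, v = Zαc/n = 2.2 × 10⁶ m/s
a = v²/r = (2.2 × 10⁶)² / 5.3 × 10⁻¹¹ = 9.0 × 10²² m/s²

9.0 × 10²² m/s²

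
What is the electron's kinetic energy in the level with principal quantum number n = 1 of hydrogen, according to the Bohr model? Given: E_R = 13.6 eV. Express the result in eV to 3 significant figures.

For a Coulomb orbit the virial theorem gives K = −E_n.
E_n = −E_R·Z²/n², so K = E_R·Z²/n² = 13.6 × 1²/1² = 13.6 eV

13.6 eV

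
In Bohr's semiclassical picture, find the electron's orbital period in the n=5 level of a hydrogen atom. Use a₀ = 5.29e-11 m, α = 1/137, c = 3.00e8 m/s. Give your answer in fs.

r = n²a₀/Z = 5²·5.29e-11/1 = 1.32e-9 m
v = Zαc/n = 1·0.00730·3.00e8/5 = 4.38e5 m/s
T = 2πr/v = 1.90e-14 s = 19.0 fs

19.0 fs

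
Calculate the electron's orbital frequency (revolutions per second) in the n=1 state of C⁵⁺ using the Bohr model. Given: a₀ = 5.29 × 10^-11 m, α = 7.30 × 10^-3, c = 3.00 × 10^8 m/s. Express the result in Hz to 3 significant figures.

2.37 × 10^17 Hz

r = n²a₀/Z = 8.82 × 10^-12 m, v = Zαc/n = 1.31 × 10^7 m/s
f = v/(2πr) = 2.37 × 10^17 Hz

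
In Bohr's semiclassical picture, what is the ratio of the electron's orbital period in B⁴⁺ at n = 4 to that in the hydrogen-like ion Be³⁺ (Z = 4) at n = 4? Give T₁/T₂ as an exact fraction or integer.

16/25

T ∝ Z^-2 · n^3
T₁/T₂ = (5/4)^-2 · (4/4)^3 = 16/25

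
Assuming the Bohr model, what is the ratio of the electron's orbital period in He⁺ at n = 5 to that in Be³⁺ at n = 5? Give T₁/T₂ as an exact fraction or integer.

4

T ∝ Z^-2 · n^3
T₁/T₂ = (2/4)^-2 · (5/5)^3 = 4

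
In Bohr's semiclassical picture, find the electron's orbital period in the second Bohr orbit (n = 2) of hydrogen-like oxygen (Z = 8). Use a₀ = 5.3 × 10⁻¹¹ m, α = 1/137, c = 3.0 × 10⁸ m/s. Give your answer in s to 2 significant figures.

1.9 × 10⁻¹⁷ s

r = n²a₀/Z = 2²·5.3 × 10⁻¹¹/8 = 2.6 × 10⁻¹¹ m
v = Zαc/n = 8·0.0073·3.0 × 10⁸/2 = 8.8 × 10⁶ m/s
T = 2πr/v = 1.9 × 10⁻¹⁷ s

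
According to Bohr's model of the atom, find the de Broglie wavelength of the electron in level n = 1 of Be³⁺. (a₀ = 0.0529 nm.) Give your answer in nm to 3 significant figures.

0.0831 nm

The Bohr quantisation condition is nλ = 2πr_n.
r_n = n²a₀/Z = 0.0132 nm
λ = 2πr_n/n = 2π·0.0132/1 = 0.0831 nm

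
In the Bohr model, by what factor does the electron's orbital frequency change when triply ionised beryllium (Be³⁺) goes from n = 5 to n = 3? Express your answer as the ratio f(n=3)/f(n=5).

f ∝ Z^2 · n^-3; with Z fixed, f ∝ n^-3.
f(n=3)/f(n=5) = (3/5)^-3 = 125/27

125/27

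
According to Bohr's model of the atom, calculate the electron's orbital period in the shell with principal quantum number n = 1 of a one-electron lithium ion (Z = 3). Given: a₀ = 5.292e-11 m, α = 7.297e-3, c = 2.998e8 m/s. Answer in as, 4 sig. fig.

16.89 as

r = n²a₀/Z = 1²·5.292e-11/3 = 1.764e-11 m
v = Zαc/n = 3·0.007297·2.998e8/1 = 6.563e6 m/s
T = 2πr/v = 1.689e-17 s = 16.89 as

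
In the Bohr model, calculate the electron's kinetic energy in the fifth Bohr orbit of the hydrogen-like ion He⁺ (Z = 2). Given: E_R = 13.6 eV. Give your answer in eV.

2.18 eV

For a Coulomb orbit the virial theorem gives K = −E_n.
E_n = −E_R·Z²/n², so K = E_R·Z²/n² = 13.6 × 2²/5² = 2.18 eV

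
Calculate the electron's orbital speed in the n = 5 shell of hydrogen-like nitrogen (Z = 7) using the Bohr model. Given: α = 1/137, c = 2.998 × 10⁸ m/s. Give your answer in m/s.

v_n = Zαc/n = 7 × 0.007299 × 2.998 × 10⁸ / 5
    = 3.064 × 10⁶ m/s

3.064 × 10⁶ m/s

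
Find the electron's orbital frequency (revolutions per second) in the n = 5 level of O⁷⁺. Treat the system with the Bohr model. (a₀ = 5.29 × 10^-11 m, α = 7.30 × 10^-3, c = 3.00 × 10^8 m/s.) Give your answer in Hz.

r = n²a₀/Z = 1.65 × 10^-10 m, v = Zαc/n = 3.50 × 10^6 m/s
f = v/(2πr) = 3.37 × 10^15 Hz

3.37 × 10^15 Hz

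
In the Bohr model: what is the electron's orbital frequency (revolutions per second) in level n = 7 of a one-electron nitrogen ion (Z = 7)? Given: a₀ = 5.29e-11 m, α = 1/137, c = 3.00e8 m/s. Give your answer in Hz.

r = n²a₀/Z = 3.70e-10 m, v = Zαc/n = 2.19e6 m/s
f = v/(2πr) = 9.41e14 Hz

9.41e14 Hz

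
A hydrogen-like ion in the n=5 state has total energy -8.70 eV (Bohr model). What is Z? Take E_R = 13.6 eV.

E_n = −E_R Z²/n² ⇒ Z² = −E_n n²/E_R = 8.70 × 5² / 13.6 ≈ 15.99
Z = 4

4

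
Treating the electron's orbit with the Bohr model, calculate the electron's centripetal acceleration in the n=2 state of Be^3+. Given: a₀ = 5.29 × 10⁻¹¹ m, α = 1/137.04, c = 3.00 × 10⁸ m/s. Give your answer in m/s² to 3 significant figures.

3.62 × 10²³ m/s²

r = n²a₀/Z = 5.29 × 10⁻¹¹ m, v = Zαc/n = 4.38 × 10⁶ m/s
a = v²/r = (4.38 × 10⁶)² / 5.29 × 10⁻¹¹ = 3.62 × 10²³ m/s²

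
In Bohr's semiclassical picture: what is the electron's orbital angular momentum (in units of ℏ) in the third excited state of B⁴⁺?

4

L_n = nℏ, so L/ℏ = n = 4.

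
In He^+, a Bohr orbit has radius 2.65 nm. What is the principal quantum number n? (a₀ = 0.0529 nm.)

10

r_n = n²a₀/Z ⇒ n² = rZ/a₀ = 2.65 × 2 / 0.0529 ≈ 100.19
n = 10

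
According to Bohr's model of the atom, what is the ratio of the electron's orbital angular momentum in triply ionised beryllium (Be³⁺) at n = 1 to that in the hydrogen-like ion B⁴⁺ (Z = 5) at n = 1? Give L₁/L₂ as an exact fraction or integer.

L = nℏ is independent of Z.
L₁/L₂ = n₁/n₂ = 1/1 = 1

1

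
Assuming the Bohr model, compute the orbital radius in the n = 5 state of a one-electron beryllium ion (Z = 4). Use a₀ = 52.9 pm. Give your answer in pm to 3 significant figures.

r_n = n²a₀/Z = 5² × 52.9 / 4
    = 25 × 52.9 / 4 = 331 pm

331 pm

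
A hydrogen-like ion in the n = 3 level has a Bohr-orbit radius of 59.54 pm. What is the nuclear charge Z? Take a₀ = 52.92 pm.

r_n = n²a₀/Z ⇒ Z = n²a₀/r = 3² × 52.92 / 59.54 ≈ 8.00
Z = 8

8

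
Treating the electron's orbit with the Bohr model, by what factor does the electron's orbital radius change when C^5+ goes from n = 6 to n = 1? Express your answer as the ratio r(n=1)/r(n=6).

r ∝ Z^-1 · n^2; with Z fixed, r ∝ n^2.
r(n=1)/r(n=6) = (1/6)^2 = 1/36

1/36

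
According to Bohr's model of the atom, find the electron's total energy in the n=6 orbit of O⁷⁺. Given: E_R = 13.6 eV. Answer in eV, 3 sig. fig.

-24.2 eV

E_n = −E_R·Z²/n² = −13.6 × 8²/6² = -24.2 eV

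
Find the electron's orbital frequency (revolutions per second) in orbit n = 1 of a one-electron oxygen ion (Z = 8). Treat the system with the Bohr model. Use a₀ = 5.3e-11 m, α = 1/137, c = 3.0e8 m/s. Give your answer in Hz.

4.2e17 Hz

r = n²a₀/Z = 6.6e-12 m, v = Zαc/n = 1.8e7 m/s
f = v/(2πr) = 4.2e17 Hz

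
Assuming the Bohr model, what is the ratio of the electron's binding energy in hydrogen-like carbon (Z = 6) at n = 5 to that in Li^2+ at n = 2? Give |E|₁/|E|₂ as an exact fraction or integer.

|E| ∝ Z^2 · n^-2
|E|₁/|E|₂ = (6/3)^2 · (5/2)^-2 = 16/25

16/25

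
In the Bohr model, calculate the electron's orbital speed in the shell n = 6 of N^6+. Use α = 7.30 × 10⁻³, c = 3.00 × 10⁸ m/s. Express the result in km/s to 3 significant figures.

v_n = Zαc/n = 7 × 0.00730 × 3.00 × 10⁸ / 6
    = 2560 km/s

2560 km/s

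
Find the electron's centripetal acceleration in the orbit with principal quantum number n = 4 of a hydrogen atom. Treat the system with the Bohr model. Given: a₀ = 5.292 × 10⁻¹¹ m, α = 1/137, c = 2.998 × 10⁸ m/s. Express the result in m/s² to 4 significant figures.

r = n²a₀/Z = 8.467 × 10⁻¹⁰ m, v = Zαc/n = 5.471 × 10⁵ m/s
a = v²/r = (5.471 × 10⁵)² / 8.467 × 10⁻¹⁰ = 3.535 × 10²⁰ m/s²

3.535 × 10²⁰ m/s²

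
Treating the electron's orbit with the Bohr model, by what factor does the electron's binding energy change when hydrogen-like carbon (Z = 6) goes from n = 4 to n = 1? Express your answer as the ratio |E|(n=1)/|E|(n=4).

|E| ∝ Z^2 · n^-2; with Z fixed, |E| ∝ n^-2.
|E|(n=1)/|E|(n=4) = (1/4)^-2 = 16

16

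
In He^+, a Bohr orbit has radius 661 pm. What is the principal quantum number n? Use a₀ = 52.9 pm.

r_n = n²a₀/Z ⇒ n² = rZ/a₀ = 661 × 2 / 52.9 ≈ 24.99
n = 5

5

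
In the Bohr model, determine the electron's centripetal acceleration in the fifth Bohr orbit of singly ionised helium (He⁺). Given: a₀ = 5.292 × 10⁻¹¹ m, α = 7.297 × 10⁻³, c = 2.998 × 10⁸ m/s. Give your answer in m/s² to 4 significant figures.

r = n²a₀/Z = 6.615 × 10⁻¹⁰ m, v = Zαc/n = 8.751 × 10⁵ m/s
a = v²/r = (8.751 × 10⁵)² / 6.615 × 10⁻¹⁰ = 1.158 × 10²¹ m/s²

1.158 × 10²¹ m/s²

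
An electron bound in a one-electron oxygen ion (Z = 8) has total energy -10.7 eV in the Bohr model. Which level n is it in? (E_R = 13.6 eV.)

E_n = −E_R Z²/n² ⇒ n² = E_R Z²/(−E_n) = 13.6 × 8² / 10.7 ≈ 81.35
n = 9

9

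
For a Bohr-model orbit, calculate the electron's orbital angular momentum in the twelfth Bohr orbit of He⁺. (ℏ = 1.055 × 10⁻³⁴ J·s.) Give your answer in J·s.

1.266 × 10⁻³³ J·s

L_n = nℏ = 12 × 1.055 × 10⁻³⁴ = 1.266 × 10⁻³³ J·s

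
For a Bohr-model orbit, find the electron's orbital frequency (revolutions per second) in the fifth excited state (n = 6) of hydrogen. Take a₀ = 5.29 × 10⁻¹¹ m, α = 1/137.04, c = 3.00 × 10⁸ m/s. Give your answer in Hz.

3.05 × 10¹³ Hz

r = n²a₀/Z = 1.90 × 10⁻⁹ m, v = Zαc/n = 3.65 × 10⁵ m/s
f = v/(2πr) = 3.05 × 10¹³ Hz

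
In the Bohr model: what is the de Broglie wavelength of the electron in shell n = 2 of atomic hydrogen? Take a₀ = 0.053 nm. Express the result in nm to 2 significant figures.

The Bohr quantisation condition is nλ = 2πr_n.
r_n = n²a₀/Z = 0.21 nm
λ = 2πr_n/n = 2π·0.21/2 = 0.67 nm

0.67 nm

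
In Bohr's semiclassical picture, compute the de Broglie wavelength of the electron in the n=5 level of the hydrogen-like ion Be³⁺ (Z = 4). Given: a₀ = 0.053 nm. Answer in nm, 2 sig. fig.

The Bohr quantisation condition is nλ = 2πr_n.
r_n = n²a₀/Z = 0.33 nm
λ = 2πr_n/n = 2π·0.33/5 = 0.42 nm

0.42 nm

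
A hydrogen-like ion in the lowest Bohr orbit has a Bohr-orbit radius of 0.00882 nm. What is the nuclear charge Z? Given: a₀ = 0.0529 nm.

r_n = n²a₀/Z ⇒ Z = n²a₀/r = 1² × 0.0529 / 0.00882 ≈ 6.00
Z = 6

6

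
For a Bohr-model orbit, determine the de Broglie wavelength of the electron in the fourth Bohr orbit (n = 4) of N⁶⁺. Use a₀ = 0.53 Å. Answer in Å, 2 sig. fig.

The Bohr quantisation condition is nλ = 2πr_n.
r_n = n²a₀/Z = 1.2 Å
λ = 2πr_n/n = 2π·1.2/4 = 1.9 Å

1.9 Å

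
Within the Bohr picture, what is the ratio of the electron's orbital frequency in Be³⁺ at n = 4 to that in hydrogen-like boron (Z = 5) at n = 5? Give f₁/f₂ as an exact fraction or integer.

f ∝ Z^2 · n^-3
f₁/f₂ = (4/5)^2 · (4/5)^-3 = 5/4

5/4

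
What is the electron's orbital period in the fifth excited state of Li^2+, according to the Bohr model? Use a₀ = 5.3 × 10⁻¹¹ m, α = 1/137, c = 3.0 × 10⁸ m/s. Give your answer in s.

3.6 × 10⁻¹⁵ s

r = n²a₀/Z = 6²·5.3 × 10⁻¹¹/3 = 6.4 × 10⁻¹⁰ m
v = Zαc/n = 3·0.0073·3.0 × 10⁸/6 = 1.1 × 10⁶ m/s
T = 2πr/v = 3.6 × 10⁻¹⁵ s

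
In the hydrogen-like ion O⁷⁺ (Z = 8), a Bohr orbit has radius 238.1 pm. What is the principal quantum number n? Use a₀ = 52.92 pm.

6

r_n = n²a₀/Z ⇒ n² = rZ/a₀ = 238.1 × 8 / 52.92 ≈ 35.99
n = 6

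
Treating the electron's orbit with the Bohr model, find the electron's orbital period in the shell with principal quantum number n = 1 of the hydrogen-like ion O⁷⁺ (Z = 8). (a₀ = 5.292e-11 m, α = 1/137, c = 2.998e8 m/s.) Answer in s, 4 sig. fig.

r = n²a₀/Z = 1²·5.292e-11/8 = 6.615e-12 m
v = Zαc/n = 8·0.007299·2.998e8/1 = 1.751e7 m/s
T = 2πr/v = 2.374e-18 s

2.374e-18 s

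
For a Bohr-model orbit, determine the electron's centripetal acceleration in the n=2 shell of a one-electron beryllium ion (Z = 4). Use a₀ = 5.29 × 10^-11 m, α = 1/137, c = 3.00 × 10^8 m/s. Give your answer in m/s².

r = n²a₀/Z = 5.29 × 10^-11 m, v = Zαc/n = 4.38 × 10^6 m/s
a = v²/r = (4.38 × 10^6)² / 5.29 × 10^-11 = 3.63 × 10^23 m/s²

3.63 × 10^23 m/s²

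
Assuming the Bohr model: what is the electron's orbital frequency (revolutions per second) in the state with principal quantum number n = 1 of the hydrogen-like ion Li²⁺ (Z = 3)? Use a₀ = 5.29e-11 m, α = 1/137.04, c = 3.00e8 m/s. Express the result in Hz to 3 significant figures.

r = n²a₀/Z = 1.76e-11 m, v = Zαc/n = 6.57e6 m/s
f = v/(2πr) = 5.93e16 Hz

5.93e16 Hz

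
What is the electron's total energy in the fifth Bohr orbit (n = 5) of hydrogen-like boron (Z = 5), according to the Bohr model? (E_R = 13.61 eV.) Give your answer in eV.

-13.61 eV

E_n = −E_R·Z²/n² = −13.61 × 5²/5² = -13.61 eV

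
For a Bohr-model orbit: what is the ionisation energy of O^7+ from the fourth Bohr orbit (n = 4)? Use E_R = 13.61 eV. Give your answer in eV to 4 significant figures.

54.44 eV

E_n = −E_R·Z²/n² = −13.61 × 8²/4² eV = -54.44 eV
Ionisation energy = −E_n = 54.44 eV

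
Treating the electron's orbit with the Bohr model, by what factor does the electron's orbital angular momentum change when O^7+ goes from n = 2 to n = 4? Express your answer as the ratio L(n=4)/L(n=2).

L = nℏ depends only on n, so L ∝ n.
L(n=4)/L(n=2) = (4/2)^1 = 2

2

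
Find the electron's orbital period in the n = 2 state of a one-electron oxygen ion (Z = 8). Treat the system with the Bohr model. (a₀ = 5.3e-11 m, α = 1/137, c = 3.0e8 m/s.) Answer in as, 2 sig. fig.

19 as

r = n²a₀/Z = 2²·5.3e-11/8 = 2.6e-11 m
v = Zαc/n = 8·0.0073·3.0e8/2 = 8.8e6 m/s
T = 2πr/v = 1.9e-17 s = 19 as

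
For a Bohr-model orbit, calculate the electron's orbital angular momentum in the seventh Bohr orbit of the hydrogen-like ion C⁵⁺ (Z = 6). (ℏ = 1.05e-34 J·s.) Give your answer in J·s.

7.35e-34 J·s

L_n = nℏ = 7 × 1.05e-34 = 7.35e-34 J·s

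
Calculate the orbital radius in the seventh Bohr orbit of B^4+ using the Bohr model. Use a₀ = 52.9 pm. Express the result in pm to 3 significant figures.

r_n = n²a₀/Z = 7² × 52.9 / 5
    = 49 × 52.9 / 5 = 518 pm

518 pm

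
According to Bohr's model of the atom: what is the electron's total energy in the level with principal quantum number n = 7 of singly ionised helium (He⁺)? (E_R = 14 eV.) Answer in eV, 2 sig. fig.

E_n = −E_R·Z²/n² = −14 × 2²/7² = -1.1 eV

-1.1 eV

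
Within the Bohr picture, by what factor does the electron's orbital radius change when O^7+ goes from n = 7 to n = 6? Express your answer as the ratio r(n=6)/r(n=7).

36/49

r ∝ Z^-1 · n^2; with Z fixed, r ∝ n^2.
r(n=6)/r(n=7) = (6/7)^2 = 36/49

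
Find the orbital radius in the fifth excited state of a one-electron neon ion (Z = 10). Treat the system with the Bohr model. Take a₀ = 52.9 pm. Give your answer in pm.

190 pm

r_n = n²a₀/Z = 6² × 52.9 / 10
    = 36 × 52.9 / 10 = 190 pm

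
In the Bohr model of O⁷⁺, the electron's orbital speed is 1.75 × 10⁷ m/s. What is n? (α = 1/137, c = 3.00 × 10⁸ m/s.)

v_n = Zαc/n ⇒ n = Zαc/v = 8 × 0.00730 × 3.00 × 10⁸ / 1.75 × 10⁷ ≈ 1.00
n = 1

1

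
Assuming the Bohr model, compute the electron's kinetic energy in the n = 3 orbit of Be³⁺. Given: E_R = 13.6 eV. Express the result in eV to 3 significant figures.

24.2 eV

For a Coulomb orbit the virial theorem gives K = −E_n.
E_n = −E_R·Z²/n², so K = E_R·Z²/n² = 13.6 × 4²/3² = 24.2 eV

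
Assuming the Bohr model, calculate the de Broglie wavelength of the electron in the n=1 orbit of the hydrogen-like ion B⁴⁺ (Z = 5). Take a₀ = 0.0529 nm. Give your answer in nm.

0.0665 nm

The Bohr quantisation condition is nλ = 2πr_n.
r_n = n²a₀/Z = 0.0106 nm
λ = 2πr_n/n = 2π·0.0106/1 = 0.0665 nm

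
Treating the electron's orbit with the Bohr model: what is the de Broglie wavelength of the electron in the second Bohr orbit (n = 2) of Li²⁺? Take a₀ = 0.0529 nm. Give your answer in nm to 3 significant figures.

0.222 nm

The Bohr quantisation condition is nλ = 2πr_n.
r_n = n²a₀/Z = 0.0705 nm
λ = 2πr_n/n = 2π·0.0705/2 = 0.222 nm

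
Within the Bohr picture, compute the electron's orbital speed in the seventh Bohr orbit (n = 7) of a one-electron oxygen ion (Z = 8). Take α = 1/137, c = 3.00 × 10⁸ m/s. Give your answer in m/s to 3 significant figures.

2.50 × 10⁶ m/s

v_n = Zαc/n = 8 × 0.00730 × 3.00 × 10⁸ / 7
    = 2.50 × 10⁶ m/s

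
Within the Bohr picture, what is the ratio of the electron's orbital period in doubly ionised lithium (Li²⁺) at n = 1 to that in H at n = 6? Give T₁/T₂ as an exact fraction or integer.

T ∝ Z^-2 · n^3
T₁/T₂ = (3/1)^-2 · (1/6)^3 = 1/1944

1/1944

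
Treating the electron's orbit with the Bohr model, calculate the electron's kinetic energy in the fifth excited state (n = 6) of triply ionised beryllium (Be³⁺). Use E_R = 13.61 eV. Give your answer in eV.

6.049 eV

For a Coulomb orbit the virial theorem gives K = −E_n.
E_n = −E_R·Z²/n², so K = E_R·Z²/n² = 13.61 × 4²/6² = 6.049 eV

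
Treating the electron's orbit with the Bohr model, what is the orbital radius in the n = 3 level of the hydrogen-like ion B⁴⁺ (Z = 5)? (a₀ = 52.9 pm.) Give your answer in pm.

95.2 pm

r_n = n²a₀/Z = 3² × 52.9 / 5
    = 9 × 52.9 / 5 = 95.2 pm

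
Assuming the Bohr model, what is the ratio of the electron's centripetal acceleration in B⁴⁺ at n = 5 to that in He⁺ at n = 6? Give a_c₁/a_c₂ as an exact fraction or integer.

162/5

a_c ∝ Z^3 · n^-4
a_c₁/a_c₂ = (5/2)^3 · (5/6)^-4 = 162/5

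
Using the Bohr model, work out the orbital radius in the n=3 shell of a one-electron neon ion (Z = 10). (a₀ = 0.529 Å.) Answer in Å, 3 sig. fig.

r_n = n²a₀/Z = 3² × 0.529 / 10
    = 9 × 0.529 / 10 = 0.476 Å

0.476 Å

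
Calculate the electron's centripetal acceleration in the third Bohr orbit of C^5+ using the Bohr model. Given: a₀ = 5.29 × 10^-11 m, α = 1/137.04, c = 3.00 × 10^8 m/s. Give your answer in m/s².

r = n²a₀/Z = 7.94 × 10^-11 m, v = Zαc/n = 4.38 × 10^6 m/s
a = v²/r = (4.38 × 10^6)² / 7.94 × 10^-11 = 2.42 × 10^23 m/s²

2.42 × 10^23 m/s²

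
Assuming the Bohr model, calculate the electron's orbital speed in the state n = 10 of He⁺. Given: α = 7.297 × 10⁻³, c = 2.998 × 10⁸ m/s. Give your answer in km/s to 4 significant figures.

v_n = Zαc/n = 2 × 0.007297 × 2.998 × 10⁸ / 10
    = 437.5 km/s

437.5 km/s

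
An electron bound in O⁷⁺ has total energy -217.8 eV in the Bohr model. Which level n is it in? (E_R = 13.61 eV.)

E_n = −E_R Z²/n² ⇒ n² = E_R Z²/(−E_n) = 13.61 × 8² / 217.8 ≈ 4.00
n = 2

2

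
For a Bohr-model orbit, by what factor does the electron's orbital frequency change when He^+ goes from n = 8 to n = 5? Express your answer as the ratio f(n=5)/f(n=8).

f ∝ Z^2 · n^-3; with Z fixed, f ∝ n^-3.
f(n=5)/f(n=8) = (5/8)^-3 = 512/125

512/125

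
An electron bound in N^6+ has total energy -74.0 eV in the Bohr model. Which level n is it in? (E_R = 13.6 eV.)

3

E_n = −E_R Z²/n² ⇒ n² = E_R Z²/(−E_n) = 13.6 × 7² / 74.0 ≈ 9.01
n = 3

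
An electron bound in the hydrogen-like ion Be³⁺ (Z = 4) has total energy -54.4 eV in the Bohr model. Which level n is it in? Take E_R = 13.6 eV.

2

E_n = −E_R Z²/n² ⇒ n² = E_R Z²/(−E_n) = 13.6 × 4² / 54.4 ≈ 4.00
n = 2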